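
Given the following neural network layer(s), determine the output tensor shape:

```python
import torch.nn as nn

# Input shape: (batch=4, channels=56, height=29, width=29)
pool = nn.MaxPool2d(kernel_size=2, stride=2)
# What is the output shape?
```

Input: (4, 56, 29, 29) -> Output: (4, 56, 14, 14)

Answer: (4, 56, 14, 14)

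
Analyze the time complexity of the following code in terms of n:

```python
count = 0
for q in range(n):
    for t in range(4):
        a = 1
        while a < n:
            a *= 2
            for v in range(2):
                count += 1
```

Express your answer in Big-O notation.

Each loop level contributes: n × 1 × log n × 1. Multiplying the contributions gives O(n log n).

Answer: O(n log n)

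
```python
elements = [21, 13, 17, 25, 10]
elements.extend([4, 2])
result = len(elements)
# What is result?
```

Trace:
`elements = [21, 13, 17, 25, 10]` → elements = [21, 13, 17, 25, 10]
`elements.extend([4, 2])` → elements = [21, 13, 17, 25, 10, 4, 2]
`result = len(elements)` → result = 7
So result = 7

Answer: 7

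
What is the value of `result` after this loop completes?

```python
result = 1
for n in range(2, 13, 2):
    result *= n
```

Product of even numbers 2 to 12
`result` takes the values: 1 → 2 → 8 → 48 → 384 → 3840 → 46080

Answer: 46080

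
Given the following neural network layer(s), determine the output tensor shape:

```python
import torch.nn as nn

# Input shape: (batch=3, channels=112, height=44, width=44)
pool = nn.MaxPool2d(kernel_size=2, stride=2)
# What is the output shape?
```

Input: (3, 112, 44, 44) -> Output: (3, 112, 22, 22)

Answer: (3, 112, 22, 22)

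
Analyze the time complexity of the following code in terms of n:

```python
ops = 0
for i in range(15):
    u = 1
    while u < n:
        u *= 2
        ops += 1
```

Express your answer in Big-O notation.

Each loop level contributes: 1 × log n. Multiplying the contributions gives O(log n).

Answer: O(log n)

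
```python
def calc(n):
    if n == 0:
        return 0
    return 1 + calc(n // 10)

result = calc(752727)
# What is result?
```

Count of digits of 752727: 6

Answer: 6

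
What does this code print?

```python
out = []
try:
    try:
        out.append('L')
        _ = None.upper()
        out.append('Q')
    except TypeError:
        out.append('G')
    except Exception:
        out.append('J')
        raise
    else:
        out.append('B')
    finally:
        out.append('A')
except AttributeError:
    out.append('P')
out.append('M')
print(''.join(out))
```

Execution trace: 'L' (inner try body) → 'J' (inner except Exception) → 'A' (inner finally) → 'P' (outer except AttributeError) → 'M' (after the try/except). Output: LJAPM

Answer: LJAPM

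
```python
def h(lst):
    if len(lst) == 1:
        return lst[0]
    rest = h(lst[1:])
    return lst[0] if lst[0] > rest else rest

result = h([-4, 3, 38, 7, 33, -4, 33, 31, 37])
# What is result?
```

Recursive max over [-4, 3, 38, 7, 33, -4, 33, 31, 37] = 38

Answer: 38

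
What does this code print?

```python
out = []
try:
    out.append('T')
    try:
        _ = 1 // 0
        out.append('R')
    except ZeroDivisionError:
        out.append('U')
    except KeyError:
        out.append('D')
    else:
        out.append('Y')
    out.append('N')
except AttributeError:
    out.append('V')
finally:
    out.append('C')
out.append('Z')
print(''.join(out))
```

Execution trace: 'T' (try body) → 'U' (inner except ZeroDivisionError) → 'N' (try body, no exception) → 'C' (finally) → 'Z' (after the try/except). Output: TUNCZ

Answer: TUNCZ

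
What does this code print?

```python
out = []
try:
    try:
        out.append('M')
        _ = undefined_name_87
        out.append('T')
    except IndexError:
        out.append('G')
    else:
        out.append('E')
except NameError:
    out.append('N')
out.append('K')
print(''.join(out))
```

Execution trace: 'M' (inner try body) → 'N' (outer except NameError) → 'K' (after the try/except). Output: MNK

Answer: MNK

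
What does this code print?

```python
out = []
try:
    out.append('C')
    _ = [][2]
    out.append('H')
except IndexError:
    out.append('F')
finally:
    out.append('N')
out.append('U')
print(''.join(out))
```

Execution trace: 'C' (try body) → 'F' (except IndexError) → 'N' (finally) → 'U' (after the try/except). Output: CFNU

Answer: CFNU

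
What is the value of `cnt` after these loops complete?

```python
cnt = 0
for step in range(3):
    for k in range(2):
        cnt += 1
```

3 * 2 = 6
`cnt` takes the values: 0 → 1 → 2 → 3 → 4 → 5 → 6

Answer: 6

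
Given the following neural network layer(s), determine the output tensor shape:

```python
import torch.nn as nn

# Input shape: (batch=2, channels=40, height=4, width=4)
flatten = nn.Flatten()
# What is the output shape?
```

Input: (2, 40, 4, 4) -> Output: (2, 640)

Answer: (2, 640)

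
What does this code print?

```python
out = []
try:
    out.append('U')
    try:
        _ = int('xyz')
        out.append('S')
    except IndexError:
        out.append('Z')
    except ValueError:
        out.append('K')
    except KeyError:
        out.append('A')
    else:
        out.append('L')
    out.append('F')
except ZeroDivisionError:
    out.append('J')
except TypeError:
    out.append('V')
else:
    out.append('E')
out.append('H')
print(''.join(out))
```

Execution trace: 'U' (try body) → 'K' (inner except ValueError) → 'F' (try body, no exception) → 'E' (else) → 'H' (after the try/except). Output: UKFEH

Answer: UKFEH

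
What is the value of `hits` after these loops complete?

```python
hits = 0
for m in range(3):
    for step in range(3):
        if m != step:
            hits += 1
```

3² - 3 (exclude diagonal)
`hits` takes the values: 0 → 1 → 2 → 3 → 4 → 5 → 6

Answer: 6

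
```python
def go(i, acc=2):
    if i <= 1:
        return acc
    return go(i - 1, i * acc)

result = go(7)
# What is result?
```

Accumulator trace (n, acc): (7, 2) -> (6, 14) -> (5, 84) -> (4, 420) -> (3, 1680) -> (2, 5040) -> (1, 10080) -> return 10080

Answer: 10080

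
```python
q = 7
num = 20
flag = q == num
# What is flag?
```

Trace:
`q = 7` → q = 7
`num = 20` → num = 20
`flag = q == num` → flag = False
So flag = False

Answer: False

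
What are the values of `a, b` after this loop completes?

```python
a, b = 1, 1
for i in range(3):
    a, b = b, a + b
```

Fibonacci: after 3 iterations
`a, b` takes the values: (1, 1) → (1, 2) → (2, 3) → (3, 5)

Answer: 3, 5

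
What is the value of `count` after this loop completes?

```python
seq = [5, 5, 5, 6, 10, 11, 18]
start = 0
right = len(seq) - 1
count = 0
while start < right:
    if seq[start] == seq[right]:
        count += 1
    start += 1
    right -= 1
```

Count matching pairs from ends
`count` takes the values: 0

Answer: 0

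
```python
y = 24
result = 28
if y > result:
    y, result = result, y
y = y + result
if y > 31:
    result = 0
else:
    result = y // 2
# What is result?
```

Trace:
`y = 24` → y = 24
`result = 28` → result = 28
`if y > result: ...` → y > result is False → no variable changes
`y = y + result` → y = 52
`if y > 31: ...` → y > 31 is True → result = 0
So result = 0

Answer: 0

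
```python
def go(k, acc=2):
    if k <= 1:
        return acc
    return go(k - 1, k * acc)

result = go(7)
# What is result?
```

Accumulator trace (n, acc): (7, 2) -> (6, 14) -> (5, 84) -> (4, 420) -> (3, 1680) -> (2, 5040) -> (1, 10080) -> return 10080

Answer: 10080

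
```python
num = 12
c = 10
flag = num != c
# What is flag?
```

Trace:
`num = 12` → num = 12
`c = 10` → c = 10
`flag = num != c` → flag = True
So flag = True

Answer: True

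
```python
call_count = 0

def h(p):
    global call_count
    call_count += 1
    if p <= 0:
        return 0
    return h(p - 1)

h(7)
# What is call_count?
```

Linear recursion stepping by 1: 8 calls from p=7 down to ≤0.

Answer: 8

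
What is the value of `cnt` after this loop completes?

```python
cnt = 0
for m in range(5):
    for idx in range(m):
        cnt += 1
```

Triangle number: 0+1+2+...+4
`cnt` takes the values: 0 → 1 → 2 → 3 → 4 → 5 → 6 → 7 → 8 → 9 → 10

Answer: 10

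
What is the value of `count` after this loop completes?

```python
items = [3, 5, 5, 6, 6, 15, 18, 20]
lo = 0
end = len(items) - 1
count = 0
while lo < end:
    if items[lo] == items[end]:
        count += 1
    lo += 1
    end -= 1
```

Count matching pairs from ends
`count` takes the values: 0 → 1

Answer: 1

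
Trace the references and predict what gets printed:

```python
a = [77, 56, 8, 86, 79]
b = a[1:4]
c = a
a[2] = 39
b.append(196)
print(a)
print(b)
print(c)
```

Key concept: slice vs alias.
Step by step:
`a = [77, 56, 8, 86, 79]` → a = [77, 56, 8, 86, 79]
`b = a[1:4]` → b = [56, 8, 86]
`c = a` → c = [77, 56, 8, 86, 79] (same object as a)
`a[2] = 39` → a = [77, 56, 39, 86, 79] (same object as c); c = [77, 56, 39, 86, 79] (same object as a)
`b.append(196)` → b = [56, 8, 86, 196]
`print(a)` → prints [77, 56, 39, 86, 79]
`print(b)` → prints [56, 8, 86, 196]
`print(c)` → prints [77, 56, 39, 86, 79]

Answer:
[77, 56, 39, 86, 79]
[56, 8, 86, 196]
[77, 56, 39, 86, 79]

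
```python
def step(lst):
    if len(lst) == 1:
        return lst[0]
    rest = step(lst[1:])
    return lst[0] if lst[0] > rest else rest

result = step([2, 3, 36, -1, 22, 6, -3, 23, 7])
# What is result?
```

Recursive max over [2, 3, 36, -1, 22, 6, -3, 23, 7] = 36

Answer: 36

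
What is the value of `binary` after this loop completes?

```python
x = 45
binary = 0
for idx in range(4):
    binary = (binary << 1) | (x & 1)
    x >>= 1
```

Reverse lowest 4 bits of 45
`binary` takes the values: 0 → 1 → 2 → 5 → 11

Answer: 11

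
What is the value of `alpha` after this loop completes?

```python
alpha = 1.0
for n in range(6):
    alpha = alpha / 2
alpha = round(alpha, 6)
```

Halving LR 6 times: 1 / 2^6
`alpha` takes the values: 1.0 → 0.5 → 0.25 → 0.125 → 0.0625 → 0.03125 → 0.015625

Answer: 0.015625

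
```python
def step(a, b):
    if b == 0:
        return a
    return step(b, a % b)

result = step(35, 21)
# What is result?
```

step(35, 21) -> step(21, 14) -> step(14, 7) -> step(7, 0) -> 7

Answer: 7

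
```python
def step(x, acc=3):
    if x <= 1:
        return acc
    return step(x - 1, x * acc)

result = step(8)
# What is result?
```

Accumulator trace (n, acc): (8, 3) -> (7, 24) -> (6, 168) -> (5, 1008) -> (4, 5040) -> (3, 20160) -> (2, 60480) -> (1, 120960) -> return 120960

Answer: 120960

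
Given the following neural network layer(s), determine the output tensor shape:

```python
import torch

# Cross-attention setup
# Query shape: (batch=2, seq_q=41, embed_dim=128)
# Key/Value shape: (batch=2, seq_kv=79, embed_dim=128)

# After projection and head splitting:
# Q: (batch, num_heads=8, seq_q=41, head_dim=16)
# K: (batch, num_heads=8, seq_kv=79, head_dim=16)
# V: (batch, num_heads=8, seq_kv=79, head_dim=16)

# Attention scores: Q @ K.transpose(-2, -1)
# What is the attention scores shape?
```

Input: (2, 41, 128) -> Output: (2, 8, 41, 79)

Answer: (2, 8, 41, 79)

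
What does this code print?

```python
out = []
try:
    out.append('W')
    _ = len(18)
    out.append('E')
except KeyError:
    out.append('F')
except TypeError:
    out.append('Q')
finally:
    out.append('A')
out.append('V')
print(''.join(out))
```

Execution trace: 'W' (try body) → 'Q' (except TypeError) → 'A' (finally) → 'V' (after the try/except). Output: WQAV

Answer: WQAV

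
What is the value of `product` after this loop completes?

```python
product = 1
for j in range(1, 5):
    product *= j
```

4! = 24
`product` takes the values: 1 → 2 → 6 → 24

Answer: 24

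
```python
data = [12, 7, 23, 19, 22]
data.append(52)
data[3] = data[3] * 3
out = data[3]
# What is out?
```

Trace:
`data = [12, 7, 23, 19, 22]` → data = [12, 7, 23, 19, 22]
`data.append(52)` → data = [12, 7, 23, 19, 22, 52]
`data[3] = data[3] * 3` → data = [12, 7, 23, 57, 22, 52]
`out = data[3]` → out = 57
So out = 57

Answer: 57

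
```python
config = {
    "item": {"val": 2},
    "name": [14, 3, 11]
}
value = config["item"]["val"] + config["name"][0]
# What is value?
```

Trace:
`config = { ...` → config = {'item': {'val': 2}, 'name': [14, 3, 11]}
`value = config["item"]["val"] + config["name"][0]` → value = 16
So value = 16

Answer: 16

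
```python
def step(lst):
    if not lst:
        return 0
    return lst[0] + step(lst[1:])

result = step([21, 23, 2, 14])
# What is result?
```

21 + 23 + 2 + 14 + 0 = 60

Answer: 60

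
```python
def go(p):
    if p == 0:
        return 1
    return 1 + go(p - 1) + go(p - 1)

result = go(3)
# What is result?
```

go(p) = 1 + 2·go(p-1), go(0)=1. Closed form: (1+1)·2^3 - 1 = 15.

Answer: 15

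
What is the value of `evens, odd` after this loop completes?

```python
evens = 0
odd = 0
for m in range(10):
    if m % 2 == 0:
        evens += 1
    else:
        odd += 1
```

Count evens and odds in range(10)
`evens, odd` takes the values: (0, 0) → (1, 0) → (1, 1) → (2, 1) → (2, 2) → (3, 2) → (3, 3) → (4, 3) → (4, 4) → (5, 4) → (5, 5)

Answer: 5, 5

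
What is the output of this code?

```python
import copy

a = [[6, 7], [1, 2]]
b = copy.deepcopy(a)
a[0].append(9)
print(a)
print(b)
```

Key concept: deep copy is fully independent.
Step by step:
`a = [[6, 7], [1, 2]]` → a = [[6, 7], [1, 2]]
`b = copy.deepcopy(a)` → b = [[6, 7], [1, 2]]
`a[0].append(9)` → a = [[6, 7, 9], [1, 2]]
`print(a)` → prints [[6, 7, 9], [1, 2]]
`print(b)` → prints [[6, 7], [1, 2]]

Answer:
[[6, 7, 9], [1, 2]]
[[6, 7], [1, 2]]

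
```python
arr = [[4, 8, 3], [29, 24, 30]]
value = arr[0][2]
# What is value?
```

Trace:
`arr = [[4, 8, 3], [29, 24, 30]]` → arr = [[4, 8, 3], [29, 24, 30]]
`value = arr[0][2]` → value = 3
So value = 3

Answer: 3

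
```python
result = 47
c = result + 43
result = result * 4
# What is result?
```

Trace:
`result = 47` → result = 47
`c = result + 43` → c = 90
`result = result * 4` → result = 188
So result = 188

Answer: 188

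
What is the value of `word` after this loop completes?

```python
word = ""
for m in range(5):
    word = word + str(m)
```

Concatenate digits 0 to 4
`word` takes the values: "" → "0" → "01" → "012" → "0123" → "01234"

Answer: "01234"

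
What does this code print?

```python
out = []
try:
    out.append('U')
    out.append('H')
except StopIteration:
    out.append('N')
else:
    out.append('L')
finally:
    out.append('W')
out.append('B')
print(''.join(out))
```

Execution trace: 'U' (try body) → 'H' (try body, no exception) → 'L' (else) → 'W' (finally) → 'B' (after the try/except). Output: UHLWB

Answer: UHLWB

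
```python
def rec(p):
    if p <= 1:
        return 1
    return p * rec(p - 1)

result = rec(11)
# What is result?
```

rec(11) = 11 * 10 * 9 * 8 * 7 * 6 * 5 * 4 * 3 * 2 * 1 = 39916800

Answer: 39916800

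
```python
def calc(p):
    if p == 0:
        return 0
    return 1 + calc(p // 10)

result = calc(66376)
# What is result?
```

Count of digits of 66376: 5

Answer: 5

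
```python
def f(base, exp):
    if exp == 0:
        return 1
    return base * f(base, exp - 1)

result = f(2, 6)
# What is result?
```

f(2, 6) = 2 * 2 * 2 * 2 * 2 * 2 = 64

Answer: 64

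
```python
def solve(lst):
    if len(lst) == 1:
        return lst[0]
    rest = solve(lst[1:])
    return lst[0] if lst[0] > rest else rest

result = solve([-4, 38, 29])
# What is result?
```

Recursive max over [-4, 38, 29] = 38

Answer: 38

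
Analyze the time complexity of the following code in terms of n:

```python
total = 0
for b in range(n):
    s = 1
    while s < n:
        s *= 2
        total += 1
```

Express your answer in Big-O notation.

Each loop level contributes: n × log n. Multiplying the contributions gives O(n log n).

Answer: O(n log n)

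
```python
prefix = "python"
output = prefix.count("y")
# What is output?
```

Trace:
`prefix = "python"` → prefix = 'python'
`output = prefix.count("y")` → output = 1
So output = 1

Answer: 1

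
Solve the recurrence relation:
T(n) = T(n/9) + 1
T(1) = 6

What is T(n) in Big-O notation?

Each step divides n by 9 and adds 1. After log_9(n) steps we reach T(1)=6. So T(n) = 1·log_9(n) + 6 = O(log n).

Answer: O(log n)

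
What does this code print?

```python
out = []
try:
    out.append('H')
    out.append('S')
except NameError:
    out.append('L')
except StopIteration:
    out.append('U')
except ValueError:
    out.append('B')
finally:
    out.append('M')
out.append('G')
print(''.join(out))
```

Execution trace: 'H' (try body) → 'S' (try body, no exception) → 'M' (finally) → 'G' (after the try/except). Output: HSMG

Answer: HSMG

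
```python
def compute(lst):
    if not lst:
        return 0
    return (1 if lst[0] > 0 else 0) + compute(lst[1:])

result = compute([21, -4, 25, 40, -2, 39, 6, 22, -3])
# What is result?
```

Count of positive elements in [21, -4, 25, 40, -2, 39, 6, 22, -3] = 6

Answer: 6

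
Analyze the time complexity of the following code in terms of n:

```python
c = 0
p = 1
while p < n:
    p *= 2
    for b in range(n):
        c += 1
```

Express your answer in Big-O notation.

Each loop level contributes: log n × n. Multiplying the contributions gives O(n log n).

Answer: O(n log n)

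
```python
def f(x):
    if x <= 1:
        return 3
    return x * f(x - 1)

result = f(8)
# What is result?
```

f(8) = 8 * 7 * 6 * 5 * 4 * 3 * 2 * 3 = 120960

Answer: 120960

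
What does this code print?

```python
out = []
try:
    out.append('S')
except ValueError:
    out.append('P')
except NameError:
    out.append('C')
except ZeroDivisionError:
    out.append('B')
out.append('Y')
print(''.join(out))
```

Execution trace: 'S' (try body, no exception) → 'Y' (after the try/except). Output: SY

Answer: SY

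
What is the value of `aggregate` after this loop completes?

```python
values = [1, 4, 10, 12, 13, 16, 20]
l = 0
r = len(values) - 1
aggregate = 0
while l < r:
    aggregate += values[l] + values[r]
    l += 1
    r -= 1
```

Sum of pairs from ends
`aggregate` takes the values: 0 → 21 → 41 → 64

Answer: 64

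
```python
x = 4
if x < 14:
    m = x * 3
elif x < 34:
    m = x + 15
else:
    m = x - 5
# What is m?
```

Trace:
`x = 4` → x = 4
`if x < 14: ...` → x < 14 is True → m = 12
So m = 12

Answer: 12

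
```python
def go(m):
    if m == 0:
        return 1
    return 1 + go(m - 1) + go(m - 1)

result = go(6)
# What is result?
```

go(m) = 1 + 2·go(m-1), go(0)=1. Closed form: (1+1)·2^6 - 1 = 127.

Answer: 127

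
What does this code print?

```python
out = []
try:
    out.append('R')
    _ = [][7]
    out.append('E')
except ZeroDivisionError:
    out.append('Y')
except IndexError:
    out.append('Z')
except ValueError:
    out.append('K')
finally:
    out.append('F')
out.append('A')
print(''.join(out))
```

Execution trace: 'R' (try body) → 'Z' (except IndexError) → 'F' (finally) → 'A' (after the try/except). Output: RZFA

Answer: RZFA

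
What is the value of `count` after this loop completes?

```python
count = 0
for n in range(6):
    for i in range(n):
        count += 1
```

Triangle number: 0+1+2+...+5
`count` takes the values: 0 → 1 → 2 → 3 → 4 → 5 → 6 → 7 → 8 → 9 → 10 → 11 → 12 → 13 → 14 → 15

Answer: 15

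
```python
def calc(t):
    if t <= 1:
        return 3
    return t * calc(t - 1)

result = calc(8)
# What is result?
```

calc(8) = 8 * 7 * 6 * 5 * 4 * 3 * 2 * 3 = 120960

Answer: 120960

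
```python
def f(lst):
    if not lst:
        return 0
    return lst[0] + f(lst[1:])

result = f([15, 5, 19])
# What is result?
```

15 + 5 + 19 + 0 = 39

Answer: 39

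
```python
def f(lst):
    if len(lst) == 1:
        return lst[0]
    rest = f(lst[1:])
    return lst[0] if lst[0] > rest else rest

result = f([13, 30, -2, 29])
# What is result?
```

Recursive max over [13, 30, -2, 29] = 30

Answer: 30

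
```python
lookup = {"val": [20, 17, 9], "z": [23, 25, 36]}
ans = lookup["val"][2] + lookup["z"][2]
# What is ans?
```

Trace:
`lookup = {"val": [20, 17, 9], "z": [23, 25, 36]}` → lookup = {'val': [20, 17, 9], 'z': [23, 25, 36]}
`ans = lookup["val"][2] + lookup["z"][2]` → ans = 45
So ans = 45

Answer: 45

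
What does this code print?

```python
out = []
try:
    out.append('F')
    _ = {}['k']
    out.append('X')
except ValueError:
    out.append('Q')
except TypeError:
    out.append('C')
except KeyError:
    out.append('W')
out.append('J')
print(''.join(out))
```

Execution trace: 'F' (try body) → 'W' (except KeyError) → 'J' (after the try/except). Output: FWJ

Answer: FWJ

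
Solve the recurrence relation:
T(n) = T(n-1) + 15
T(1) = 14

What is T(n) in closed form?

Unrolling: T(n) = T(1) + 15·(n-1) = 14 + 15(n-1) = 15n - 1.

Answer: T(n) = 15n - 1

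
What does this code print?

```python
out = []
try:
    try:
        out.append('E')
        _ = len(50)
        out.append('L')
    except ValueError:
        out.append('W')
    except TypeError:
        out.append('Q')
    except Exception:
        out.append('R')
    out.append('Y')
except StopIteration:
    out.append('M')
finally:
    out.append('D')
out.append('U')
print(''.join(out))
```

Execution trace: 'E' (inner try body) → 'Q' (inner except TypeError) → 'Y' (try body, no exception) → 'D' (finally) → 'U' (after the try/except). Output: EQYDU

Answer: EQYDU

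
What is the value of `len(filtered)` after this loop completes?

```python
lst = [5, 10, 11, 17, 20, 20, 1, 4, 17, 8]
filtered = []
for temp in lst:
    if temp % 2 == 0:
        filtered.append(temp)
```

Count even numbers in [5, 10, 11, 17, 20, 20, 1, 4, 17, 8]
`filtered` takes the values: [] → [10] → [10, 20] → [10, 20, 20] → [10, 20, 20, 4] → [10, 20, 20, 4, 8]
So `len(filtered)` = 5

Answer: 5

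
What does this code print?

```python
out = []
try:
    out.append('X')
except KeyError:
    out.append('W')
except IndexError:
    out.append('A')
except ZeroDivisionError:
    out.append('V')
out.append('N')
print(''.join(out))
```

Execution trace: 'X' (try body, no exception) → 'N' (after the try/except). Output: XN

Answer: XN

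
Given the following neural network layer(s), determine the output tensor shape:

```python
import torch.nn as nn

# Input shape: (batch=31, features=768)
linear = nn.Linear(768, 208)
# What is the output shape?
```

Input: (31, 768) -> Output: (31, 208)

Answer: (31, 208)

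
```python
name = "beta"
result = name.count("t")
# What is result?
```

Trace:
`name = "beta"` → name = 'beta'
`result = name.count("t")` → result = 1
So result = 1

Answer: 1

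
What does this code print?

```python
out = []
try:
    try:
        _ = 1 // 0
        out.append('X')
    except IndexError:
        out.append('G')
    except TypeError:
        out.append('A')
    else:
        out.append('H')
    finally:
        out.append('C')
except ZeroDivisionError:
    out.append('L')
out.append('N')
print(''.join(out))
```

Execution trace: 'C' (finally) → 'L' (outer except ZeroDivisionError) → 'N' (after the try/except). Output: CLN

Answer: CLN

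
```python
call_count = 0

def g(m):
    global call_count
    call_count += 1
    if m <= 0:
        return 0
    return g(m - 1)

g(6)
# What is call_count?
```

Linear recursion stepping by 1: 7 calls from m=6 down to ≤0.

Answer: 7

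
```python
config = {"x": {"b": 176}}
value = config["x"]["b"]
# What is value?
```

Trace:
`config = {"x": {"b": 176}}` → config = {'x': {'b': 176}}
`value = config["x"]["b"]` → value = 176
So value = 176

Answer: 176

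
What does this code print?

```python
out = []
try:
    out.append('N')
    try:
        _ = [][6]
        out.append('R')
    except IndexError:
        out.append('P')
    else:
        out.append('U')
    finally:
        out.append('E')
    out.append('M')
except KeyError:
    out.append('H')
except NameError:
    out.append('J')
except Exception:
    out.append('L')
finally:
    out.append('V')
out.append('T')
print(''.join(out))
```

Execution trace: 'N' (try body) → 'P' (inner except IndexError) → 'E' (inner finally) → 'M' (try body, no exception) → 'V' (finally) → 'T' (after the try/except). Output: NPEMVT

Answer: NPEMVT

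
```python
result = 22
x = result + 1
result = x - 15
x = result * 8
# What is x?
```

Trace:
`result = 22` → result = 22
`x = result + 1` → x = 23
`result = x - 15` → result = 8
`x = result * 8` → x = 64
So x = 64

Answer: 64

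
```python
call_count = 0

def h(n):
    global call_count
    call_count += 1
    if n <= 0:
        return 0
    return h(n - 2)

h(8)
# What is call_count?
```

Linear recursion stepping by 2: 5 calls from n=8 down to ≤0.

Answer: 5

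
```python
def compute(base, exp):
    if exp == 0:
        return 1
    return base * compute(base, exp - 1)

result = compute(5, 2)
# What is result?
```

compute(5, 2) = 5 * 5 = 25

Answer: 25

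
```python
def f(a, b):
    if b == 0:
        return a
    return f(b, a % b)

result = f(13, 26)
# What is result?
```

f(13, 26) -> f(26, 13) -> f(13, 0) -> 13

Answer: 13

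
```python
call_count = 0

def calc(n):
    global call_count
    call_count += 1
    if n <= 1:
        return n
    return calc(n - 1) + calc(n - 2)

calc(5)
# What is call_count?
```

Calls(n) = 1 + Calls(n-1) + Calls(n-2); Calls(0)=Calls(1)=1. For n=5 this gives 15.

Answer: 15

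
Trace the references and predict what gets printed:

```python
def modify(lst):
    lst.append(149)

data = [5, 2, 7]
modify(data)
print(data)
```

Key concept: function modifies passed list.
Step by step:
`data = [5, 2, 7]` → data = [5, 2, 7]
`modify(data)` → data = [5, 2, 7, 149]
`print(data)` → prints [5, 2, 7, 149]

Answer: [5, 2, 7, 149]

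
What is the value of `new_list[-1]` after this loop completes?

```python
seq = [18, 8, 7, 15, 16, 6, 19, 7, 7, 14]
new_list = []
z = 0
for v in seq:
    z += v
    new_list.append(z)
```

Cumulative sum ends at 117
`new_list` takes the values: [] → [18] → [18, 26] → [18, 26, 33] → [18, 26, 33, 48] → [18, 26, 33, 48, 64] → [18, 26, 33, 48, 64, 70] → [18, 26, 33, 48, 64, 70, 89] → [18, 26, 33, 48, 64, 70, 89, 96] → [18, 26, 33, 48, 64, 70, 89, 96, 103] → [18, 26, 33, 48, 64, 70, 89, 96, 103, 117]
So `new_list[-1]` = 117

Answer: 117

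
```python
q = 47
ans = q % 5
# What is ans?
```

Trace:
`q = 47` → q = 47
`ans = q % 5` → ans = 2
So ans = 2

Answer: 2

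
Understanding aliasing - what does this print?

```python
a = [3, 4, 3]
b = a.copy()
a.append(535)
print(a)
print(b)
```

Key concept: list.copy() creates independent copy.
Step by step:
`a = [3, 4, 3]` → a = [3, 4, 3]
`b = a.copy()` → b = [3, 4, 3]
`a.append(535)` → a = [3, 4, 3, 535]
`print(a)` → prints [3, 4, 3, 535]
`print(b)` → prints [3, 4, 3]

Answer:
[3, 4, 3, 535]
[3, 4, 3]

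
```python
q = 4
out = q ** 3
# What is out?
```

Trace:
`q = 4` → q = 4
`out = q ** 3` → out = 64
So out = 64

Answer: 64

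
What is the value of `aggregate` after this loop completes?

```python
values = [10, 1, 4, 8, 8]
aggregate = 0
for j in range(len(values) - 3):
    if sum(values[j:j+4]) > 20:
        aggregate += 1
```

Count windows with sum > 20
`aggregate` takes the values: 0 → 1 → 2

Answer: 2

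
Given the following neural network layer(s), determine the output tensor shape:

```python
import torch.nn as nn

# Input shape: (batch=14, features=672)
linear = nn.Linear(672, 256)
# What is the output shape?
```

Input: (14, 672) -> Output: (14, 256)

Answer: (14, 256)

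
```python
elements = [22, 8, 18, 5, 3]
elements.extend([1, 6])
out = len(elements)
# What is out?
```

Trace:
`elements = [22, 8, 18, 5, 3]` → elements = [22, 8, 18, 5, 3]
`elements.extend([1, 6])` → elements = [22, 8, 18, 5, 3, 1, 6]
`out = len(elements)` → out = 7
So out = 7

Answer: 7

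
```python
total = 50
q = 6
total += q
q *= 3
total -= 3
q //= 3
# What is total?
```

Trace:
`total = 50` → total = 50
`q = 6` → q = 6
`total += q` → total = 56
`q *= 3` → q = 18
`total -= 3` → total = 53
`q //= 3` → q = 6
So total = 53

Answer: 53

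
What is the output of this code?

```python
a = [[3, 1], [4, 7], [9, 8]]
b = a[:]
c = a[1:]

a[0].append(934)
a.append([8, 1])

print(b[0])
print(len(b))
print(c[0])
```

Key concept: slice with nested mutation.
Step by step:
`a = [[3, 1], [4, 7], [9, 8]]` → a = [[3, 1], [4, 7], [9, 8]]
`b = a[:]` → b = [[3, 1], [4, 7], [9, 8]]
`c = a[1:]` → c = [[4, 7], [9, 8]]
`a[0].append(934)` → a = [[3, 1, 934], [4, 7], [9, 8]]; b = [[3, 1, 934], [4, 7], [9, 8]]
`a.append([8, 1])` → a = [[3, 1, 934], [4, 7], [9, 8], [8, 1]]
`print(b[0])` → prints [3, 1, 934]
`print(len(b))` → prints 3
`print(c[0])` → prints [4, 7]

Answer:
[3, 1, 934]
3
[4, 7]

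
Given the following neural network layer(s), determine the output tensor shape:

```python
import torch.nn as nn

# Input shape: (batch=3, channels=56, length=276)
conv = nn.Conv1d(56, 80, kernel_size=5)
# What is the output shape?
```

Input: (3, 56, 276) -> Output: (3, 80, 272)

Answer: (3, 80, 272)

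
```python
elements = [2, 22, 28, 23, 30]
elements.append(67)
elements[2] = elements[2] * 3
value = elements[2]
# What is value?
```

Trace:
`elements = [2, 22, 28, 23, 30]` → elements = [2, 22, 28, 23, 30]
`elements.append(67)` → elements = [2, 22, 28, 23, 30, 67]
`elements[2] = elements[2] * 3` → elements = [2, 22, 84, 23, 30, 67]
`value = elements[2]` → value = 84
So value = 84

Answer: 84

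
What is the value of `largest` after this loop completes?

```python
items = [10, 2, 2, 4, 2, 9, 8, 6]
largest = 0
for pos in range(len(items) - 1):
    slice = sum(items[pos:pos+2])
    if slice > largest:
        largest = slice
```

Max sum of 2-element window in [10, 2, 2, 4, 2, 9, 8, 6]
`largest` takes the values: 0 → 12 → 17

Answer: 17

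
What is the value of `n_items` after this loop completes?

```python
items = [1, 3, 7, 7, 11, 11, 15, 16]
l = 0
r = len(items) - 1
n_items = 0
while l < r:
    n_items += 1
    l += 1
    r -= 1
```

Iterations until pointers meet (list length 8)
`n_items` takes the values: 0 → 1 → 2 → 3 → 4

Answer: 4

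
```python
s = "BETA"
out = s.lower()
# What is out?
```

Trace:
`s = "BETA"` → s = 'BETA'
`out = s.lower()` → out = 'beta'
So out = 'beta'

Answer: 'beta'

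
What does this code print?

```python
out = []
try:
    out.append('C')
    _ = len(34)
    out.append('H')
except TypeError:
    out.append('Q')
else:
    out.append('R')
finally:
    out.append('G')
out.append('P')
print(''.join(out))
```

Execution trace: 'C' (try body) → 'Q' (except TypeError) → 'G' (finally) → 'P' (after the try/except). Output: CQGP

Answer: CQGP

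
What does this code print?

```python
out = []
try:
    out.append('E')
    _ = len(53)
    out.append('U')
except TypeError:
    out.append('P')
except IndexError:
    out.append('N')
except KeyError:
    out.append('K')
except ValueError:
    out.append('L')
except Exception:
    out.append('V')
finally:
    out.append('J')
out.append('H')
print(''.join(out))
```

Execution trace: 'E' (try body) → 'P' (except TypeError) → 'J' (finally) → 'H' (after the try/except). Output: EPJH

Answer: EPJH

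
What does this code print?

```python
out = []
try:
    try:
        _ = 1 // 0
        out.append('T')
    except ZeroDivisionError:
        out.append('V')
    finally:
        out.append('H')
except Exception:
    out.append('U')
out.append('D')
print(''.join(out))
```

Execution trace: 'V' (inner except ZeroDivisionError) → 'H' (inner finally) → 'D' (after the try/except). Output: VHD

Answer: VHD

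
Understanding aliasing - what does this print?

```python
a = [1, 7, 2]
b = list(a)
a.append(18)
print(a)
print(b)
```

Key concept: list() constructor creates copy.
Step by step:
`a = [1, 7, 2]` → a = [1, 7, 2]
`b = list(a)` → b = [1, 7, 2]
`a.append(18)` → a = [1, 7, 2, 18]
`print(a)` → prints [1, 7, 2, 18]
`print(b)` → prints [1, 7, 2]

Answer:
[1, 7, 2, 18]
[1, 7, 2]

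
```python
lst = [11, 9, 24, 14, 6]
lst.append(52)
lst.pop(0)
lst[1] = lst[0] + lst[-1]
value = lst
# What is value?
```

Trace:
`lst = [11, 9, 24, 14, 6]` → lst = [11, 9, 24, 14, 6]
`lst.append(52)` → lst = [11, 9, 24, 14, 6, 52]
`lst.pop(0)` → lst = [9, 24, 14, 6, 52]
`lst[1] = lst[0] + lst[-1]` → lst = [9, 61, 14, 6, 52]
`value = lst` → value = [9, 61, 14, 6, 52]
So value = [9, 61, 14, 6, 52]

Answer: [9, 61, 14, 6, 52]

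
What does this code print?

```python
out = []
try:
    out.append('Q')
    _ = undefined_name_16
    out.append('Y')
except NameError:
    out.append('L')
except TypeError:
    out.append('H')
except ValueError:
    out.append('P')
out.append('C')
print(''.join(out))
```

Execution trace: 'Q' (try body) → 'L' (except NameError) → 'C' (after the try/except). Output: QLC

Answer: QLC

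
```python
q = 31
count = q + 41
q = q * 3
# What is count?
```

Trace:
`q = 31` → q = 31
`count = q + 41` → count = 72
`q = q * 3` → q = 93
So count = 72

Answer: 72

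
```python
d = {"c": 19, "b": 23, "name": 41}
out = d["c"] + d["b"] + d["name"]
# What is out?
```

Trace:
`d = {"c": 19, "b": 23, "name": 41}` → d = {'c': 19, 'b': 23, 'name': 41}
`out = d["c"] + d["b"] + d["name"]` → out = 83
So out = 83

Answer: 83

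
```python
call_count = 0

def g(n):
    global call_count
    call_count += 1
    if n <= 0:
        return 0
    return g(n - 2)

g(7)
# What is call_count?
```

Linear recursion stepping by 2: 5 calls from n=7 down to ≤0.

Answer: 5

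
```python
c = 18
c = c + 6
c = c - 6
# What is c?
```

Trace:
`c = 18` → c = 18
`c = c + 6` → c = 24
`c = c - 6` → c = 18
So c = 18

Answer: 18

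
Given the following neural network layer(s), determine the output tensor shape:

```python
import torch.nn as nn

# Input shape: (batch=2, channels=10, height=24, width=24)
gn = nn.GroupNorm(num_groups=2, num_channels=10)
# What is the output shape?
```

Input: (2, 10, 24, 24) -> Output: (2, 10, 24, 24)

Answer: (2, 10, 24, 24)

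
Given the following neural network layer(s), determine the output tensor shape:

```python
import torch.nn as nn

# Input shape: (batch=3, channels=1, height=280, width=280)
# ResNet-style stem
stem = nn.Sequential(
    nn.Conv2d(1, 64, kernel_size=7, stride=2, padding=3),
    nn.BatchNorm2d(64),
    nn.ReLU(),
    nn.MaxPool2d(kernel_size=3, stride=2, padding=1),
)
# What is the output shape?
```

Input: (3, 1, 280, 280) -> after Conv2d 7x7 stride=2: (3, 64, 140, 140) -> Output: (3, 64, 70, 70)

Answer: (3, 64, 70, 70)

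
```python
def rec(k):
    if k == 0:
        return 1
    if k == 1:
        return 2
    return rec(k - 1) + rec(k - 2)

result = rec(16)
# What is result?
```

Build up from base cases: rec(0)=1, rec(1)=2, rec(2)=3, rec(3)=5, rec(4)=8, rec(5)=13, rec(6)=21, ..., rec(16)=2584

Answer: 2584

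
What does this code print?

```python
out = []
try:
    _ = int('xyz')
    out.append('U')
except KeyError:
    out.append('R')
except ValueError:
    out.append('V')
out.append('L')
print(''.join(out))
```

Execution trace: 'V' (except ValueError) → 'L' (after the try/except). Output: VL

Answer: VL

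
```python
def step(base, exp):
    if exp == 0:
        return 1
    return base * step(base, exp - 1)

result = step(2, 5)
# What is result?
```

step(2, 5) = 2 * 2 * 2 * 2 * 2 = 32

Answer: 32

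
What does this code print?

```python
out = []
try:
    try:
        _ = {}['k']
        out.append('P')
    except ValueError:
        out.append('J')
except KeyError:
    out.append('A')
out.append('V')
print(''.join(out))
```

Execution trace: 'A' (outer except KeyError) → 'V' (after the try/except). Output: AV

Answer: AV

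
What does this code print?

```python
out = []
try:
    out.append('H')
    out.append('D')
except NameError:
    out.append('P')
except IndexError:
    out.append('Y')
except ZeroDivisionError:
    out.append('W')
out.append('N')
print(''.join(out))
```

Execution trace: 'H' (try body) → 'D' (try body, no exception) → 'N' (after the try/except). Output: HDN

Answer: HDN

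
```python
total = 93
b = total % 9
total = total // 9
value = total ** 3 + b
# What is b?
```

Trace:
`total = 93` → total = 93
`b = total % 9` → b = 3
`total = total // 9` → total = 10
`value = total ** 3 + b` → value = 1003
So b = 3

Answer: 3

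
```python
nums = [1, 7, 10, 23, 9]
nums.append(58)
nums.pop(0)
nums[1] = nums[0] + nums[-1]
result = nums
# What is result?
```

Trace:
`nums = [1, 7, 10, 23, 9]` → nums = [1, 7, 10, 23, 9]
`nums.append(58)` → nums = [1, 7, 10, 23, 9, 58]
`nums.pop(0)` → nums = [7, 10, 23, 9, 58]
`nums[1] = nums[0] + nums[-1]` → nums = [7, 65, 23, 9, 58]
`result = nums` → result = [7, 65, 23, 9, 58]
So result = [7, 65, 23, 9, 58]

Answer: [7, 65, 23, 9, 58]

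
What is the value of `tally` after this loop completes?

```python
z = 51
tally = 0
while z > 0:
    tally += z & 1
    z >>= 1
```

Count set bits in 51 (binary: 0b110011)
`tally` takes the values: 0 → 1 → 2 → 3 → 4

Answer: 4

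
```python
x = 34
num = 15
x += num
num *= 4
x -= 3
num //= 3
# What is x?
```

Trace:
`x = 34` → x = 34
`num = 15` → num = 15
`x += num` → x = 49
`num *= 4` → num = 60
`x -= 3` → x = 46
`num //= 3` → num = 20
So x = 46

Answer: 46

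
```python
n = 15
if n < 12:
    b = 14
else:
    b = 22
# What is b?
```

Trace:
`n = 15` → n = 15
`if n < 12: ...` → n < 12 is False, take else branch → b = 22
So b = 22

Answer: 22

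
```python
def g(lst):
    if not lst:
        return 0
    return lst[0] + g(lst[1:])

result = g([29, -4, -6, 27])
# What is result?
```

29 + (-4) + (-6) + 27 + 0 = 46

Answer: 46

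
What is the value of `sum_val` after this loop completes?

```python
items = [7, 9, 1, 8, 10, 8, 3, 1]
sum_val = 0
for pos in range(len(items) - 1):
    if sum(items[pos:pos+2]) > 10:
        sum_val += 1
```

Count windows with sum > 10
`sum_val` takes the values: 0 → 1 → 2 → 3 → 4

Answer: 4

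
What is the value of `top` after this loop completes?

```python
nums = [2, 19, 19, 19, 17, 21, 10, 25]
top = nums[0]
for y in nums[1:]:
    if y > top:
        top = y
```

Maximum of [2, 19, 19, 19, 17, 21, 10, 25]
`top` takes the values: 2 → 19 → 21 → 25

Answer: 25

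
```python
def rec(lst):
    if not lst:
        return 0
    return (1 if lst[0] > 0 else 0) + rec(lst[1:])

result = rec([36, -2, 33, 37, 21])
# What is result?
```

Count of positive elements in [36, -2, 33, 37, 21] = 4

Answer: 4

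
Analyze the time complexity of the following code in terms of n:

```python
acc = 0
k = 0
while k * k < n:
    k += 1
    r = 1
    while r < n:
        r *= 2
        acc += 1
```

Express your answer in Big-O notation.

Each loop level contributes: √n × log n. Multiplying the contributions gives O(√n log n).

Answer: O(√n log n)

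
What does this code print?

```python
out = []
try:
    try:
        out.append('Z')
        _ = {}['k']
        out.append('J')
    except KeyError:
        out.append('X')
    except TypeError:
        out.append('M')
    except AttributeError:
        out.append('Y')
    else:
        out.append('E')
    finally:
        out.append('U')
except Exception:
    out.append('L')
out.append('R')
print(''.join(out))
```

Execution trace: 'Z' (inner try body) → 'X' (inner except KeyError) → 'U' (inner finally) → 'R' (after the try/except). Output: ZXUR

Answer: ZXUR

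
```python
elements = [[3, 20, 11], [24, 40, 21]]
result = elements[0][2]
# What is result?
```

Trace:
`elements = [[3, 20, 11], [24, 40, 21]]` → elements = [[3, 20, 11], [24, 40, 21]]
`result = elements[0][2]` → result = 11
So result = 11

Answer: 11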